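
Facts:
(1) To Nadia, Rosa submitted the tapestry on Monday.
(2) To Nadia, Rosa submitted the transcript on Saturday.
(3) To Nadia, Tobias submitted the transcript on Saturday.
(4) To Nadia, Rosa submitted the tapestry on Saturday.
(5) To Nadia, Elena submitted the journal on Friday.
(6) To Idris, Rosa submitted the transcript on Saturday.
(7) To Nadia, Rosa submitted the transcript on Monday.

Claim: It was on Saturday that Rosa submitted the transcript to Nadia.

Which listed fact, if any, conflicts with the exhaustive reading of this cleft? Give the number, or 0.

7

Focus of the cleft: "on Saturday" (the setting). Presupposed background: Rosa as agent and the transcript as thing and Nadia as recipient.
Exhaustivity: on Saturday is the only setting satisfying that background.
But fact (7) also has Rosa as agent and the transcript as thing and Nadia as recipient, with setting = on Monday — so the exhaustive reading fails.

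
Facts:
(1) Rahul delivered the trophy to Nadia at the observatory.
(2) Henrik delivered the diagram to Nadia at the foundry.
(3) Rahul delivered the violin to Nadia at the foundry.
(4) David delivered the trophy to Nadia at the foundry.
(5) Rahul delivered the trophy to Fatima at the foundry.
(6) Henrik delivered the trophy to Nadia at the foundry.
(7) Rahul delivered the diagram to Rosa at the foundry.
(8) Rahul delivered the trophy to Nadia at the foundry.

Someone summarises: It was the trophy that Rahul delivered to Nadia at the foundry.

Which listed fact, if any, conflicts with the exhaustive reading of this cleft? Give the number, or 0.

3

Focus of the cleft: "the trophy" (the thing). Presupposed background: agent = Rahul, recipient = Nadia, setting = at the foundry.
Exhaustivity: the trophy is the only thing satisfying that background.
Fact (3) shares the background but with thing = the violin; exhaustivity is violated.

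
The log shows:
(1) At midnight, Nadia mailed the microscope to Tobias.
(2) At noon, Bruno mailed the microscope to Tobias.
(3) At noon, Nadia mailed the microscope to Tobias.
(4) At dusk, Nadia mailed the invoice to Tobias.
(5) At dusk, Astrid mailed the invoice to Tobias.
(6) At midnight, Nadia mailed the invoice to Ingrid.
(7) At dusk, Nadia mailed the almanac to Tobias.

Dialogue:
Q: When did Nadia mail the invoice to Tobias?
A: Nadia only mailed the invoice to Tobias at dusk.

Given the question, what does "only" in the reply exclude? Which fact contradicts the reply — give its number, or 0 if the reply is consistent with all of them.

Answering "When did ...?" puts focus on the setting — here, "at dusk".
So "only" ranges over settings; the rest (same agent, thing, recipient (Nadia / the invoice / Tobias)) is presupposed.
No fact keeps same agent, thing, recipient (Nadia / the invoice / Tobias) while changing the setting; every other fact differs on something backgrounded. The reply stands.
(Fact (7) would refute a reading with focus on the thing — but that is not what the question asks.)

0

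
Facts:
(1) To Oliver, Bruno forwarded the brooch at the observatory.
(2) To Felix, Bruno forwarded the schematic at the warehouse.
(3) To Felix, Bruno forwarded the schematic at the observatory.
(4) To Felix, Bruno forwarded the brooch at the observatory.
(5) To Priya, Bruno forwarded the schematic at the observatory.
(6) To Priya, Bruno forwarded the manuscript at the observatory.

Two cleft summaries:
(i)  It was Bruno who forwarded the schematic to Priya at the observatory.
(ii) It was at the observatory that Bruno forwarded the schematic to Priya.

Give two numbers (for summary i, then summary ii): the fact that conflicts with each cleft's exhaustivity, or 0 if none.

(i): focus "Bruno". No fact shares the schematic as thing and Priya as recipient and at the observatory as setting with a different agent. 0.
(ii): focus "at the observatory". No fact shares Bruno as agent and the schematic as thing and Priya as recipient with a different setting. 0.

0, 0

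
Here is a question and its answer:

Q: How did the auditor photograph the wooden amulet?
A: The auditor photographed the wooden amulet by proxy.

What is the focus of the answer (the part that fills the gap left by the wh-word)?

by proxy

The wh-word "how" asks about the manner.
In the answer, "the auditor" and "the wooden amulet" are given — repeated from the question.
The constituent filling the manner gap is "by proxy"; that is the focus and would carry nuclear stress.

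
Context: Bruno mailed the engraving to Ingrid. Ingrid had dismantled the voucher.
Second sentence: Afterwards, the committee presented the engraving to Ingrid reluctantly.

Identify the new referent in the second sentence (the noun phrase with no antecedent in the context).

"the engraving" and "Ingrid" in the second sentence are given — already mentioned in the context.
"the committee" has no antecedent in the context; it is discourse-new.

the committee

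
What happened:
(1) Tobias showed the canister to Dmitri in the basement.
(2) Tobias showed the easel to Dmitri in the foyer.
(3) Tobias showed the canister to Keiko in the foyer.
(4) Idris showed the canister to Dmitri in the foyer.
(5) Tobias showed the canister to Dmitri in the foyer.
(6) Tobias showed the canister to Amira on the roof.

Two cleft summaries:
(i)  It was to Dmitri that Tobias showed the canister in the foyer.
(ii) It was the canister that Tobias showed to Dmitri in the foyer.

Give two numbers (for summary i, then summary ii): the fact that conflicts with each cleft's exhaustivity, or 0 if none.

3, 2

(i): focus "Dmitri". Looking for Tobias as agent and the canister as thing and in the foyer as setting with some other recipient — fact (3) has Keiko there. Refuted.
(ii): focus "the canister". Looking for Tobias as agent and Dmitri as recipient and in the foyer as setting with some other thing — fact (2) has the easel there. Refuted.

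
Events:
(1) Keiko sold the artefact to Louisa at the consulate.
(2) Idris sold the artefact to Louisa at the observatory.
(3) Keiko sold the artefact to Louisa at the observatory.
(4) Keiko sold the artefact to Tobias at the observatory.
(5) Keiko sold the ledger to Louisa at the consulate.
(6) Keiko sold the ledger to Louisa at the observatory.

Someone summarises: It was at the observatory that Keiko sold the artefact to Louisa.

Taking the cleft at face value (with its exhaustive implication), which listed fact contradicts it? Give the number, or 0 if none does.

Focus of the cleft: "at the observatory" (the setting). Presupposed background: Keiko as agent and the artefact as thing and Louisa as recipient.
Exhaustivity: at the observatory is the only setting satisfying that background.
But fact (1) also has Keiko as agent and the artefact as thing and Louisa as recipient, with setting = at the consulate — so the exhaustive reading fails.

1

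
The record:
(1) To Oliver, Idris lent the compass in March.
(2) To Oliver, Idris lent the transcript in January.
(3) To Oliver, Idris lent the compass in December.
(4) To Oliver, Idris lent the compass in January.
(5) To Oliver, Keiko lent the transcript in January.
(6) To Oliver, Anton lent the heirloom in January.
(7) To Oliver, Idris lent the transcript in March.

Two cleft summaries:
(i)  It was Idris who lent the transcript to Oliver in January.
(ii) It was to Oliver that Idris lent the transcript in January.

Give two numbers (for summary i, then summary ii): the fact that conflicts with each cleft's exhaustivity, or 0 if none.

5, 0

Summary (i) focuses "Idris" (the agent); background thing = the transcript, recipient = Oliver, setting = in January. Fact (5) matches that background with agent = Keiko — refutes (i).
Summary (ii) focuses "Oliver" (the recipient); background agent = Idris, thing = the transcript, setting = in January. No fact matches that background with a different recipient, so 0.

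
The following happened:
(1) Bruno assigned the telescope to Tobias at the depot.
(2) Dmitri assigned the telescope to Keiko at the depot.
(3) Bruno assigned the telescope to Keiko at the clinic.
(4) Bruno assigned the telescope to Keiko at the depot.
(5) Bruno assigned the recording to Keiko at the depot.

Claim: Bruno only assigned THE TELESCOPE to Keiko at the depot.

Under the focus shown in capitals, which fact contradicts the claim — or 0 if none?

The capitals mark "the telescope" as focus. So "only" rules out other things, with the rest (agent = Bruno, recipient = Keiko, setting = at the depot) as background.
Fact (5) matches on agent = Bruno, recipient = Keiko, setting = at the depot, but has thing = the recording instead. That refutes the claim.

5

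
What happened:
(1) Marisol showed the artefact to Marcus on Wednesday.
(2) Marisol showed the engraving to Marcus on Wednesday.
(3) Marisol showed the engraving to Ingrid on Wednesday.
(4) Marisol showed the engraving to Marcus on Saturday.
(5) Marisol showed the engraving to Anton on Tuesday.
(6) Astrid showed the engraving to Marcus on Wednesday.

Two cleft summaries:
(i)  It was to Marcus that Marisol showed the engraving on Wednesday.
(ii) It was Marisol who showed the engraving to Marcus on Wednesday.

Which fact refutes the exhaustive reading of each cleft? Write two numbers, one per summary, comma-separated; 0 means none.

Summary (i) focuses "Marcus" (the recipient); background same agent, thing, setting (Marisol / the engraving / on Wednesday). Fact (3) matches that background with recipient = Ingrid — refutes (i).
Summary (ii) focuses "Marisol" (the agent); background same thing, recipient, setting (the engraving / Marcus / on Wednesday). Fact (6) matches that background with agent = Astrid — refutes (ii).

3, 6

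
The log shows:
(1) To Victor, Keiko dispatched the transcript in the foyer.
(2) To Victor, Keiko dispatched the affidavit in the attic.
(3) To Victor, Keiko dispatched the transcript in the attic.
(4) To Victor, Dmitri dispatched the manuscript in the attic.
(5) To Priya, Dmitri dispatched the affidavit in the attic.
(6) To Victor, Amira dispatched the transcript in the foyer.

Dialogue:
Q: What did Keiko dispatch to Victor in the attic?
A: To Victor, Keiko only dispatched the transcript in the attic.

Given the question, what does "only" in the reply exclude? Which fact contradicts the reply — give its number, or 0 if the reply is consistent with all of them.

2

Answering "What did ...?" puts focus on the thing — here, "the transcript".
"Only" then excludes alternative things while the background — same agent, recipient, setting (Keiko / Victor / in the attic) — is held fixed.
Fact (2) keeps same agent, recipient, setting (Keiko / Victor / in the attic) but has thing = the affidavit; that refutes the reply.
(Fact (1) would refute a reading with focus on the setting — but that is not what the question asks.)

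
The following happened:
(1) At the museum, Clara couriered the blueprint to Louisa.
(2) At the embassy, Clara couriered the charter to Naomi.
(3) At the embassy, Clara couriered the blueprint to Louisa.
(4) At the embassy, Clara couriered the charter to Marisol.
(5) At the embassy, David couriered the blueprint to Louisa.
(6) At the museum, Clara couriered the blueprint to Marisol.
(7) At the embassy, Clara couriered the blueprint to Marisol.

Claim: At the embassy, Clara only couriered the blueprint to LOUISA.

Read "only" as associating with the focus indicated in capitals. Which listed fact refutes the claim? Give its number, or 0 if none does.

7

Focus (in capitals) is "Louisa" — the recipient. "Only" excludes alternative recipients while holding fixed agent = Clara, thing = the blueprint, setting = at the embassy.
Fact (7) matches on agent = Clara, thing = the blueprint, setting = at the embassy, but has recipient = Marisol instead. That refutes the claim.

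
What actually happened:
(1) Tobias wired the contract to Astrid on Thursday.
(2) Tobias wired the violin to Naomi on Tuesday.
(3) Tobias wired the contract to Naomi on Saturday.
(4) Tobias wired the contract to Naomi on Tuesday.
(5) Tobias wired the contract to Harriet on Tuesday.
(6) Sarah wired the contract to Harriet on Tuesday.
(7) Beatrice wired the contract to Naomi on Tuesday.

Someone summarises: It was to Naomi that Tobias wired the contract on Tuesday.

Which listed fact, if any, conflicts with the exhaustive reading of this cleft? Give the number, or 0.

5

Focus of the cleft: "Naomi" (the recipient). Presupposed background: same agent, thing, setting (Tobias / the contract / on Tuesday).
The exhaustive reading says no other recipient fits that background.
But fact (5) also has same agent, thing, setting (Tobias / the contract / on Tuesday), with recipient = Harriet — so the exhaustive reading fails.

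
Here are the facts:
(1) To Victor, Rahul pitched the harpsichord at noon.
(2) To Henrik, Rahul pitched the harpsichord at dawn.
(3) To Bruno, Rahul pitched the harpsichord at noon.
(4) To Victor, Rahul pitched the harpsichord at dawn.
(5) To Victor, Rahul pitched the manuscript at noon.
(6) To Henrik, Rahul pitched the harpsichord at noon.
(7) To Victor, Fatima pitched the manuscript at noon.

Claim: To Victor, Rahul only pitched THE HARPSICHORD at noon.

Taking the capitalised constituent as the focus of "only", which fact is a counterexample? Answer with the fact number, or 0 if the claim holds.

5

Focus (in capitals) is "the harpsichord" — the thing. "Only" excludes alternative things while holding fixed Rahul as agent and Victor as recipient and at noon as setting.
Fact (5) shares the background but differs in thing (the manuscript) — a counterexample.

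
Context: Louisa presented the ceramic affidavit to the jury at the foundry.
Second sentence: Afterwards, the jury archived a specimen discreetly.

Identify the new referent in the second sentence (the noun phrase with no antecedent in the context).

a specimen

"the jury" in the second sentence is given — already mentioned in the context.
"a specimen" has no antecedent in the context; it is discourse-new (the indefinite article also signals a new referent).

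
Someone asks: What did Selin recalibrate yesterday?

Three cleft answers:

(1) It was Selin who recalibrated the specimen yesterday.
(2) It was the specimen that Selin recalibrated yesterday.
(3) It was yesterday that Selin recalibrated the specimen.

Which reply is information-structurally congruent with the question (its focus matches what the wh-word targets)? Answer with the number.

2

The question word "what" targets the direct object.
Option (1) clefts "Selin" — the subject (agent), not what was asked.
Option (2) clefts "the specimen" — that matches what the question asks about.
Option (3) clefts "yesterday" — the time, not what was asked.
So the congruent reply is (2).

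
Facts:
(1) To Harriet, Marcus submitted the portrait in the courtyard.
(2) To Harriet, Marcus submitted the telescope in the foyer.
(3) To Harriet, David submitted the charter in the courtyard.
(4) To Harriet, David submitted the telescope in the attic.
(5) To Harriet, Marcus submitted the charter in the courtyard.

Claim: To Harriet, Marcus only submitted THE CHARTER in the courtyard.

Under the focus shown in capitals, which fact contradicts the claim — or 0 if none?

1

Focus (in capitals) is "the charter" — the thing. "Only" excludes alternative things while holding fixed Marcus as agent and Harriet as recipient and in the courtyard as setting.
Fact (1) matches on Marcus as agent and Harriet as recipient and in the courtyard as setting, but has thing = the portrait instead. That refutes the claim.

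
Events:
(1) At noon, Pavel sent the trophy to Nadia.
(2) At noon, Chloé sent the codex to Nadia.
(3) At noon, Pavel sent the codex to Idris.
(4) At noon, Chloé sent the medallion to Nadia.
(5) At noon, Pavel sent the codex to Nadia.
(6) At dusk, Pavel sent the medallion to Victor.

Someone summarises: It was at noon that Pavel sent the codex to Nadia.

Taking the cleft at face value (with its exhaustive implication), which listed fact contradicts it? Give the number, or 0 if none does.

The cleft puts "at noon" in focus and presupposes the open proposition with Pavel as agent and the codex as thing and Nadia as recipient.
The exhaustive reading says no other setting fits that background.
No listed fact matches the background with a different setting. Exhaustivity holds.

0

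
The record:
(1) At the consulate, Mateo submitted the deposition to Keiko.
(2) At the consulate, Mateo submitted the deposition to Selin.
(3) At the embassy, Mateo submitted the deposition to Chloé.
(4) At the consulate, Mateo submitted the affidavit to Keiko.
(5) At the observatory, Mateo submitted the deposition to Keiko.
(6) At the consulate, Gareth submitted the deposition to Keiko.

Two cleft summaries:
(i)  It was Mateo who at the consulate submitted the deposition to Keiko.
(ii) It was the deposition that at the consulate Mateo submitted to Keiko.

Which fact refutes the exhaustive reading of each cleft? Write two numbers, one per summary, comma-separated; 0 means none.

6, 4

(i): focus "Mateo". Looking for same thing, recipient, setting (the deposition / Keiko / at the consulate) with some other agent — fact (6) has Gareth there. Refuted.
(ii): focus "the deposition". Looking for same agent, recipient, setting (Mateo / Keiko / at the consulate) with some other thing — fact (4) has the affidavit there. Refuted.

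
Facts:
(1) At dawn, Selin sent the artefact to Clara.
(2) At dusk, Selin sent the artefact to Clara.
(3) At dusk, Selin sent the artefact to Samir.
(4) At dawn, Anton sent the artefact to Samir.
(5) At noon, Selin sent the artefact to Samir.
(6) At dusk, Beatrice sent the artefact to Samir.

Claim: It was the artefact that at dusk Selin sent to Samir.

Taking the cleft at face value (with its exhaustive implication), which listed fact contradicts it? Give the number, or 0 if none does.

Focus of the cleft: "the artefact" (the thing). Presupposed background: Selin as agent and Samir as recipient and at dusk as setting.
The exhaustive reading says no other thing fits that background.
Every other fact differs from the presupposition on some backgrounded slot, so none challenges the exhaustivity.

0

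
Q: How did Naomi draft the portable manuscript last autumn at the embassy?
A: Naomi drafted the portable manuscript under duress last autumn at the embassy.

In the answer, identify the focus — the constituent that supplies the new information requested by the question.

under duress

The wh-word "how" asks about the manner.
In the answer, "Naomi", "the portable manuscript", "at the embassy" and "last autumn" are given — repeated from the question.
The constituent filling the manner gap is "under duress"; that is the focus and would carry nuclear stress.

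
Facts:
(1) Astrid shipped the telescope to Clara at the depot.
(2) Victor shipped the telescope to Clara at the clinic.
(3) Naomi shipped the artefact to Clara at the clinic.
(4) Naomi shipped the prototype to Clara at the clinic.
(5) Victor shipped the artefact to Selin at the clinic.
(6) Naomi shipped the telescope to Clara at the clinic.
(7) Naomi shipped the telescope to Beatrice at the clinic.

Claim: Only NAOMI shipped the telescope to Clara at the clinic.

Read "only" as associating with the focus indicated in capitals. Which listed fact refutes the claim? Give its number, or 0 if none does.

Focus (in capitals) is "Naomi" — the agent. "Only" excludes alternative agents while holding fixed thing = the telescope, recipient = Clara, setting = at the clinic.
Fact (2) matches on thing = the telescope, recipient = Clara, setting = at the clinic, but has agent = Victor instead. That refutes the claim.

2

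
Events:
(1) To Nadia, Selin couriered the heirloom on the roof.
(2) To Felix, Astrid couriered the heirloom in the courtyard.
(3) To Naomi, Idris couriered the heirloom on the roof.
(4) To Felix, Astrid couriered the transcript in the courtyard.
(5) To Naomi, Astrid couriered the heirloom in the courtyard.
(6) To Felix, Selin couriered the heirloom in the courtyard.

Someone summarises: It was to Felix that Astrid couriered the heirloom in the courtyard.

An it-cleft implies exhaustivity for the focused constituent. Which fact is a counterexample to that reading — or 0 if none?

Focus of the cleft: "Felix" (the recipient). Presupposed background: same agent, thing, setting (Astrid / the heirloom / in the courtyard).
Exhaustivity: Felix is the only recipient satisfying that background.
But fact (5) also has same agent, thing, setting (Astrid / the heirloom / in the courtyard), with recipient = Naomi — so the exhaustive reading fails.

5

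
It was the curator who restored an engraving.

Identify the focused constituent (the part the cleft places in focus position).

the curator

In an it-cleft "It was X that/who ...", the clefted constituent X is the focus; the that/who-clause expresses the presupposed open proposition.
Here the focus is "the curator". The backgrounded (presupposed) material includes "an engraving".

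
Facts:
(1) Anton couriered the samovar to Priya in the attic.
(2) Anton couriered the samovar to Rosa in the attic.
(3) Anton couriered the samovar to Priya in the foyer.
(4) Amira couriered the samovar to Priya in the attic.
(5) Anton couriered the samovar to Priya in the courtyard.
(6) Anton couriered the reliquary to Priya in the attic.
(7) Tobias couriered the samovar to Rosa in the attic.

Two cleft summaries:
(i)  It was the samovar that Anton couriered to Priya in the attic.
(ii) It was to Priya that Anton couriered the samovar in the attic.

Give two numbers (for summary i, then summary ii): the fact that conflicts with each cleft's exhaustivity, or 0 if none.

6, 2

(i): focus "the samovar". Looking for agent = Anton, recipient = Priya, setting = in the attic with some other thing — fact (6) has the reliquary there. Refuted.
(ii): focus "Priya". Looking for agent = Anton, thing = the samovar, setting = in the attic with some other recipient — fact (2) has Rosa there. Refuted.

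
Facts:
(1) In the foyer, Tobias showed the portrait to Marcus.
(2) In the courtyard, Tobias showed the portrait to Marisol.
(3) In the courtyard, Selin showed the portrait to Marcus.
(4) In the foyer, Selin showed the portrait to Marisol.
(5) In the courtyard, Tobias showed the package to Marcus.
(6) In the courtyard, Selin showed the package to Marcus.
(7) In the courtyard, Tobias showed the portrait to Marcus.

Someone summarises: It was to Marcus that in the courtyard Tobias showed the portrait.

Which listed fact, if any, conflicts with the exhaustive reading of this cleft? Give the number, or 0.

2

The cleft puts "Marcus" in focus and presupposes the open proposition with agent = Tobias, thing = the portrait, setting = in the courtyard.
The exhaustive reading says no other recipient fits that background.
But fact (2) also has agent = Tobias, thing = the portrait, setting = in the courtyard, with recipient = Marisol — so the exhaustive reading fails.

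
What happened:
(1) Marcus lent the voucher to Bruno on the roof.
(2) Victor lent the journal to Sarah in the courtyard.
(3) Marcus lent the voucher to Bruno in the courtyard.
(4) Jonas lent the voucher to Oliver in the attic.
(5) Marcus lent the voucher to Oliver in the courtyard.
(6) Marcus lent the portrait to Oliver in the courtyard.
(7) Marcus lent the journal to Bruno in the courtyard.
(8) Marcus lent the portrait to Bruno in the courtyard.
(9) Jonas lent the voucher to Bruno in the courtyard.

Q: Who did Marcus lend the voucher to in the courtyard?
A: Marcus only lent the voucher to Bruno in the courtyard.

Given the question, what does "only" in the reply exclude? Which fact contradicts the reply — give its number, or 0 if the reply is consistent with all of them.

Answering "Who did ... to ...?" puts focus on the recipient — here, "Bruno".
So "only" ranges over recipients; the rest (agent = Marcus, thing = the voucher, setting = in the courtyard) is presupposed.
Fact (5) keeps agent = Marcus, thing = the voucher, setting = in the courtyard but has recipient = Oliver; that refutes the reply.
(Fact (7) would refute a reading with focus on the thing — but that is not what the question asks.)

5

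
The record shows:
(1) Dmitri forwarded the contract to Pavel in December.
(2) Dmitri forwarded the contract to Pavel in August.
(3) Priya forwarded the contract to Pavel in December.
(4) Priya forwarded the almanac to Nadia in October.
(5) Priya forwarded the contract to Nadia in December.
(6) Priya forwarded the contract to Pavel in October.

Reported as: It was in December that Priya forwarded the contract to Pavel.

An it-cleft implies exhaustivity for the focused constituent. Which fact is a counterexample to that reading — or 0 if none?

Focus of the cleft: "in December" (the setting). Presupposed background: Priya as agent and the contract as thing and Pavel as recipient.
The exhaustive reading says no other setting fits that background.
Fact (6) shares the background but with setting = in October; exhaustivity is violated.

6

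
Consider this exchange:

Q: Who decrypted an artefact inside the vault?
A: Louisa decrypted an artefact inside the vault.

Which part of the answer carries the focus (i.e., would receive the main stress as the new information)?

Louisa

The wh-word "who" asks about the subject (agent).
In the answer, "an artefact" and "inside the vault" are given — repeated from the question.
The constituent filling the subject (agent) gap is "Louisa"; that is the focus and would carry nuclear stress.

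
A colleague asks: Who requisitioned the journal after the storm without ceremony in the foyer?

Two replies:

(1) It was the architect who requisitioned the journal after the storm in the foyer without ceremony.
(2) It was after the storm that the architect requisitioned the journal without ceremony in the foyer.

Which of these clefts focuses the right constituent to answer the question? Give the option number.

1

The question word "who" targets the subject (agent).
Option (1) clefts "the architect" — that matches what the question asks about.
Option (2) clefts "after the storm" — the time, not what was asked.
So the congruent reply is (1).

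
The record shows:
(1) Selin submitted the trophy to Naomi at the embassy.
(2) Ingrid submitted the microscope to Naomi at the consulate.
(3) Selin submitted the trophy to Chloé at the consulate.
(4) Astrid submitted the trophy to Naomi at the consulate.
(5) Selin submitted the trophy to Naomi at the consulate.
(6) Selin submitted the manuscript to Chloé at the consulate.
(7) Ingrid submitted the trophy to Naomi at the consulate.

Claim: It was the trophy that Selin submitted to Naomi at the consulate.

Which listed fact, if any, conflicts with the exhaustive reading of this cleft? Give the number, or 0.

0

Focus of the cleft: "the trophy" (the thing). Presupposed background: Selin as agent and Naomi as recipient and at the consulate as setting.
Exhaustivity: the trophy is the only thing satisfying that background.
No listed fact matches the background with a different thing. Exhaustivity holds.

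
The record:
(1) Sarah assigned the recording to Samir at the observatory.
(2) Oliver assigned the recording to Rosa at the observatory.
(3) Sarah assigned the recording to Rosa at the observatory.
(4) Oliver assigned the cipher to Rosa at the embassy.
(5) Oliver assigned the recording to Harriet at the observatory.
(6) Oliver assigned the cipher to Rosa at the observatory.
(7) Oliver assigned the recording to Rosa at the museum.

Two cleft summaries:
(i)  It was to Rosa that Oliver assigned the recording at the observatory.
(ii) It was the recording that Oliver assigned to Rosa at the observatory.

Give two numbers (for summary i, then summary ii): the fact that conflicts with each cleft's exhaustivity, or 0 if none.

5, 6

Summary (i) focuses "Rosa" (the recipient); background same agent, thing, setting (Oliver / the recording / at the observatory). Fact (5) matches that background with recipient = Harriet — refutes (i).
Summary (ii) focuses "the recording" (the thing); background same agent, recipient, setting (Oliver / Rosa / at the observatory). Fact (6) matches that background with thing = the cipher — refutes (ii).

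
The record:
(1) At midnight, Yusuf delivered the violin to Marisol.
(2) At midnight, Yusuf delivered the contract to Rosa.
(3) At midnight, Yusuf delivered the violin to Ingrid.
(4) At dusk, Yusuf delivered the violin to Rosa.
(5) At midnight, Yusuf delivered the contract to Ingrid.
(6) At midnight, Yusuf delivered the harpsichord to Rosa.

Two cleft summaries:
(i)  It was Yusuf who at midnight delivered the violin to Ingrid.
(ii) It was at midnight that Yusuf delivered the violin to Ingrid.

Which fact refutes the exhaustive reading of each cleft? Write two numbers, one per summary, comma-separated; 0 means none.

0, 0

Summary (i) focuses "Yusuf" (the agent); background same thing, recipient, setting (the violin / Ingrid / at midnight). No fact matches that background with a different agent, so 0.
Summary (ii) focuses "at midnight" (the setting); background same agent, thing, recipient (Yusuf / the violin / Ingrid). No fact matches that background with a different setting, so 0.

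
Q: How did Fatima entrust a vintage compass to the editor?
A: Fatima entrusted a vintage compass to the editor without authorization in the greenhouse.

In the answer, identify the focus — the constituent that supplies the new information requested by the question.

without authorization

The wh-word "how" asks about the manner.
In the answer, "Fatima", "a vintage compass" and "to the editor" are given — repeated from the question.
"in the greenhouse" is also new, but it specifies the location, which is not what the question asks about — so it is not the focus.
The constituent filling the manner gap is "without authorization"; that is the focus.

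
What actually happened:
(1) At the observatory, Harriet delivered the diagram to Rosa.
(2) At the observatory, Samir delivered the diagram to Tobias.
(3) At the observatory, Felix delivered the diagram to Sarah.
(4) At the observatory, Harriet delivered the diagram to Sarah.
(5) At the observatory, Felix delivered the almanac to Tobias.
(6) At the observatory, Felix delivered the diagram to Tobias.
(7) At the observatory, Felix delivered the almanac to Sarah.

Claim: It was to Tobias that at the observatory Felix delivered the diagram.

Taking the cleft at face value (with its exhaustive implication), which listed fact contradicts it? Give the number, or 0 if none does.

3

Focus of the cleft: "Tobias" (the recipient). Presupposed background: agent = Felix, thing = the diagram, setting = at the observatory.
The exhaustive reading says no other recipient fits that background.
But fact (3) also has agent = Felix, thing = the diagram, setting = at the observatory, with recipient = Sarah — so the exhaustive reading fails.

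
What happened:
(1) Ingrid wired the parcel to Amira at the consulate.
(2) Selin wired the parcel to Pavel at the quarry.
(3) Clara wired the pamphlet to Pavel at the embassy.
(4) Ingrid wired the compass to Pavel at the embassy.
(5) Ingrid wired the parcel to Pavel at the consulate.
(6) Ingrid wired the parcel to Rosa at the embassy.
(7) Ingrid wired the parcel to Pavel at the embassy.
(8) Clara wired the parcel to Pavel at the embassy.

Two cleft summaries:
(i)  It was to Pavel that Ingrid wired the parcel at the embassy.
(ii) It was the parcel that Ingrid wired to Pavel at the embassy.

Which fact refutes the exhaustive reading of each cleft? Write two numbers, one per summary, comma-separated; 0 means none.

6, 4

Summary (i) focuses "Pavel" (the recipient); background Ingrid as agent and the parcel as thing and at the embassy as setting. Fact (6) matches that background with recipient = Rosa — refutes (i).
Summary (ii) focuses "the parcel" (the thing); background Ingrid as agent and Pavel as recipient and at the embassy as setting. Fact (4) matches that background with thing = the compass — refutes (ii).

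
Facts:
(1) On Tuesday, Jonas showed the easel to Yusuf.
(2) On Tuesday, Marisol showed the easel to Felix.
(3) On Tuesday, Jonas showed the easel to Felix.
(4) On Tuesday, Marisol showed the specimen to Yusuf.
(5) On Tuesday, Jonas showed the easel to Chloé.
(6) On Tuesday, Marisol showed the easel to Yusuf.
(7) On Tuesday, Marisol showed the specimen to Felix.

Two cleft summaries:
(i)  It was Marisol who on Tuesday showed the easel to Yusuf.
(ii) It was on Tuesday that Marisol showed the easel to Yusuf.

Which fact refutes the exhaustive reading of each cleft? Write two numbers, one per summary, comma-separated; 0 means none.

1, 0

Summary (i) focuses "Marisol" (the agent); background thing = the easel, recipient = Yusuf, setting = on Tuesday. Fact (1) matches that background with agent = Jonas — refutes (i).
Summary (ii) focuses "on Tuesday" (the setting); background agent = Marisol, thing = the easel, recipient = Yusuf. No fact matches that background with a different setting, so 0.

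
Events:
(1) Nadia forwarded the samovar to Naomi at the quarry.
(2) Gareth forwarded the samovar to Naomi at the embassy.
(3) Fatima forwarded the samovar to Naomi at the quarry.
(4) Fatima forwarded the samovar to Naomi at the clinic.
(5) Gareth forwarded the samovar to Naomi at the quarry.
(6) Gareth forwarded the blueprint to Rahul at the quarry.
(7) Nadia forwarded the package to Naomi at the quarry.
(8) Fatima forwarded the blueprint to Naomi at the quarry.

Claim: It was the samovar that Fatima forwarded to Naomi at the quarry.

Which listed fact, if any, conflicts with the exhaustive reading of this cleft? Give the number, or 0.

The cleft puts "the samovar" in focus and presupposes the open proposition with same agent, recipient, setting (Fatima / Naomi / at the quarry).
The exhaustive reading says no other thing fits that background.
Fact (8) shares the background but with thing = the blueprint; exhaustivity is violated.

8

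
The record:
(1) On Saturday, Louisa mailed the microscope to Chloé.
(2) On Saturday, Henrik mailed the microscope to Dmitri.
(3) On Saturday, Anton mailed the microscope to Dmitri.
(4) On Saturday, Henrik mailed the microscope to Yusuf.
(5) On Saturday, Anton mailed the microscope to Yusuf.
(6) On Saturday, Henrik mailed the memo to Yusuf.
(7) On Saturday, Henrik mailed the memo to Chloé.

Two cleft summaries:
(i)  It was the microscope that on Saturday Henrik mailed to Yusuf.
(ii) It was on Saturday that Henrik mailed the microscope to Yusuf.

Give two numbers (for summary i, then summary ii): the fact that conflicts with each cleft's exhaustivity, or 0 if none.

6, 0

(i): focus "the microscope". Looking for Henrik as agent and Yusuf as recipient and on Saturday as setting with some other thing — fact (6) has the memo there. Refuted.
(ii): focus "on Saturday". No fact shares Henrik as agent and the microscope as thing and Yusuf as recipient with a different setting. 0.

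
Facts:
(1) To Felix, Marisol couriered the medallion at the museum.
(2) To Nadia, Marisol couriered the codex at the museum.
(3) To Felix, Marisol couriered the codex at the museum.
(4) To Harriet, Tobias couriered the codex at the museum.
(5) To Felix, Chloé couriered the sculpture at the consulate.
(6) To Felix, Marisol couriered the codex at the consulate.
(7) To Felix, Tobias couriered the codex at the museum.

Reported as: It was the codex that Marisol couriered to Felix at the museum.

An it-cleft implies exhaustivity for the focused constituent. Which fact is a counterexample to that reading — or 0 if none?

1

Focus of the cleft: "the codex" (the thing). Presupposed background: same agent, recipient, setting (Marisol / Felix / at the museum).
Exhaustivity: the codex is the only thing satisfying that background.
Fact (1) shares the background but with thing = the medallion; exhaustivity is violated.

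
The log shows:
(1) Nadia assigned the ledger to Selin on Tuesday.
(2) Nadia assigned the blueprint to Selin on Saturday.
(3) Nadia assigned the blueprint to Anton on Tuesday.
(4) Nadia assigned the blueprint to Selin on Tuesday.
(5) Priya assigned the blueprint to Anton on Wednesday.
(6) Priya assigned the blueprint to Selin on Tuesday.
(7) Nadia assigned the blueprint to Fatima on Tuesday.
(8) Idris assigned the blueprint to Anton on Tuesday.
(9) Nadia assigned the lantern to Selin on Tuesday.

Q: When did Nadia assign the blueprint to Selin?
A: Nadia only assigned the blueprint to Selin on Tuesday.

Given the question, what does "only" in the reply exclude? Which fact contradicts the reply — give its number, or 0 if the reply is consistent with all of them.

The question "When did ...?" targets the setting, so in the reply the focus falls on "on Tuesday".
"Only" then excludes alternative settings while the background — same agent, thing, recipient (Nadia / the blueprint / Selin) — is held fixed.
Fact (2) keeps same agent, thing, recipient (Nadia / the blueprint / Selin) but has setting = on Saturday; that refutes the reply.
(Fact (3) would refute a reading with focus on the recipient — but that is not what the question asks.)

2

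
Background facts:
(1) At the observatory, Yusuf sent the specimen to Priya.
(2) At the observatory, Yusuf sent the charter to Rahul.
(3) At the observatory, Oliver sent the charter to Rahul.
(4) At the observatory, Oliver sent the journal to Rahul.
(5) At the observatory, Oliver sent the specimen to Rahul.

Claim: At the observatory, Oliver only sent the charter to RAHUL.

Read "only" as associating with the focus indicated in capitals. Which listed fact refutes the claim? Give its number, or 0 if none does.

Focus (in capitals) is "Rahul" — the recipient. "Only" excludes alternative recipients while holding fixed same agent, thing, setting (Oliver / the charter / at the observatory).
Every other fact changes something in the background, not just the recipient. Nothing refutes the claim.

0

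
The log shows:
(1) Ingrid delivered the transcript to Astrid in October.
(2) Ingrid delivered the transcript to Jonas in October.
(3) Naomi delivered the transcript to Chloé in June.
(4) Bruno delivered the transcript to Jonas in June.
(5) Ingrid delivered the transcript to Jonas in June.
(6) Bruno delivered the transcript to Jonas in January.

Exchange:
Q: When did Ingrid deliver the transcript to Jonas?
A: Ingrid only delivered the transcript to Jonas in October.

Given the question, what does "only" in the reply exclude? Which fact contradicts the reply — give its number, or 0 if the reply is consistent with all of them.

5

Answering "When did ...?" puts focus on the setting — here, "in October".
"Only" then excludes alternative settings while the background — Ingrid as agent and the transcript as thing and Jonas as recipient — is held fixed.
Fact (5) keeps Ingrid as agent and the transcript as thing and Jonas as recipient but has setting = in June; that refutes the reply.
(Fact (1) would refute a reading with focus on the recipient — but that is not what the question asks.)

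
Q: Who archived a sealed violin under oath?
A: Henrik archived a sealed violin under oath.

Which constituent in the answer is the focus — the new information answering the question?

The wh-word "who" asks about the subject (agent).
In the answer, "a sealed violin" and "under oath" are given — repeated from the question.
The constituent filling the subject (agent) gap is "Henrik"; that is the focus and would carry nuclear stress.

Henrik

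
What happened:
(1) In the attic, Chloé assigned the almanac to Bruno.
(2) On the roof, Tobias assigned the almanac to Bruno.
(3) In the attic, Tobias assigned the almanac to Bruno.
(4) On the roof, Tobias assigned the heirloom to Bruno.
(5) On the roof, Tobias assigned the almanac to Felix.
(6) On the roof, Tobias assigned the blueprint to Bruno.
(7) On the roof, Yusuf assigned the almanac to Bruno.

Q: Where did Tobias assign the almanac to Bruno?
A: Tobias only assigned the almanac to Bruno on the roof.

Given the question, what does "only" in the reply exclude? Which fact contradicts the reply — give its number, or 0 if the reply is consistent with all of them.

Answering "Where did ...?" puts focus on the setting — here, "on the roof".
"Only" then excludes alternative settings while the background — same agent, thing, recipient (Tobias / the almanac / Bruno) — is held fixed.
Fact (3) shares the background with a different setting (in the attic) — counterexample.
(Fact (4) would refute a reading with focus on the thing — but that is not what the question asks.)

3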